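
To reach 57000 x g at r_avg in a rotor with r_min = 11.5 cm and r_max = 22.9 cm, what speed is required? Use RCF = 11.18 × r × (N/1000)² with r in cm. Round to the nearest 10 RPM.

r_avg = (11.5 + 22.9) / 2 = 17.2 cm
57,000 = 11.18 × 17.2 × (N/1000)²
(N/1000)² = 57,000 / 192.296 = 296.418
N = 1000 × √296.418 ≈ 17,216.8

N ≈ 17220 RPM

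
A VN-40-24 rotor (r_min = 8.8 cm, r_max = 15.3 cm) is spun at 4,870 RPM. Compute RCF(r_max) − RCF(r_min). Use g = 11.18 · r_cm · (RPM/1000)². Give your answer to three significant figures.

RCF_max = 11.18 × 15.3 × (4.87)² = 11.18 × 15.3 × 23.7169 ≈ 4,056.9 × g
RCF_min = 11.18 × 8.8 × (4.87)² = 11.18 × 8.8 × 23.7169 ≈ 2,333.4 × g
ΔRCF = 4,056.9 − 2,333.4 = 1,723.5

ΔRCF ≈ 1720 g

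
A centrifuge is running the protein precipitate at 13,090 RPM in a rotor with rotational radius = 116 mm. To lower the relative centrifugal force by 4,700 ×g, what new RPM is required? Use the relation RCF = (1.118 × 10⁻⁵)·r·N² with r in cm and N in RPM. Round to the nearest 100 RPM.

N₂ ≈ 11600 RPM

r = 116 mm = 11.6 cm
Current RCF = 1.118 × 10⁻⁵ × 11.6 × (13090)² = 1.118 × 10⁻⁵ × 11.6 × 171,348,100 ≈ 22,221.8 × g
Target RCF = 22,221.8 − 4,700 = 17,521.8 × g
N² = 17,521.8 / (12.9688 × 10⁻⁵) = 135,107,335
N ≈ √135,107,335 ≈ 11,623.6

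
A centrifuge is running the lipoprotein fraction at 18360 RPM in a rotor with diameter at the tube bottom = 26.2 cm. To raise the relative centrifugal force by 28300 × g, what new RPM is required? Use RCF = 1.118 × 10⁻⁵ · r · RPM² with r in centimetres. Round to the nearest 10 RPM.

r = 26.2 / 2 = 13.1 cm
Current RCF = 1.118 × 10⁻⁵ × 13.1 × (18360)² = 1.118 × 10⁻⁵ × 13.1 × 337,089,600 ≈ 49,369.5 × g
Target RCF = 49,369.5 + 28,300 = 77,669.5 × g
N² = 77,669.5 / (14.6458 × 10⁻⁵) = 530,319,272
N ≈ √530,319,272 ≈ 23,028.7

N₂ ≈ 23030 RPM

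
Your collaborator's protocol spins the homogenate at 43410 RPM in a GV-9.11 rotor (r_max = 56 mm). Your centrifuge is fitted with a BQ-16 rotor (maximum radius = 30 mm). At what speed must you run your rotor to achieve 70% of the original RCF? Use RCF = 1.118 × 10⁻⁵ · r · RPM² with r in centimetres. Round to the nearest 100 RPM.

Original rotor: r = 56 mm = 5.6 cm
RCF_original = 1.118 × 10⁻⁵ × 5.6 × (43410)² = 1.118 × 10⁻⁵ × 5.6 × 1,884,428,100 ≈ 117,980.3 × g
Target RCF = 0.7 × 117,980.3 ≈ 82,586.2 × g
Your rotor: r = 30 mm = 3.0 cm
82,586.2 = 1.118 × 10⁻⁵ × 3 × N²
N² = 82,586.2 / (3.354 × 10⁻⁵) = 2,462,319,618
N ≈ √2,462,319,618 ≈ 49,621.8

≈ 49600 RPM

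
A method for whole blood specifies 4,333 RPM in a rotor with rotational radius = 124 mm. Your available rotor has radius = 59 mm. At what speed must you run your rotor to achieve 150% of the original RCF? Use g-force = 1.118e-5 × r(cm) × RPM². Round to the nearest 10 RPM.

≈ 7690 RPM

Original rotor: r = 124 mm = 12.4 cm
RCF_original = 1.118 × 10⁻⁵ × 12.4 × (4333)² = 1.118 × 10⁻⁵ × 12.4 × 18,774,889 ≈ 2,602.8 × g
Target RCF = 1.5 × 2,602.8 ≈ 3,904.2 × g
Your rotor: r = 59 mm = 5.9 cm
3,904.2 = 1.118 × 10⁻⁵ × 5.9 × N²
N² = 3,904.2 / (6.5962 × 10⁻⁵) = 59,188,624
N ≈ √59,188,624 ≈ 7,693.4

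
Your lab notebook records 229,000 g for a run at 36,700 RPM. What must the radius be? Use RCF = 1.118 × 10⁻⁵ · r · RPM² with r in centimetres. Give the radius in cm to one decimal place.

229000 = 1.118 × 10⁻⁵ × r × (36700)²
r = 229000 / (1.118 × 10⁻⁵ × 1,346,890,000) = 229000 / 15058.23 ≈ 15.208 cm

r ≈ 15.2 cm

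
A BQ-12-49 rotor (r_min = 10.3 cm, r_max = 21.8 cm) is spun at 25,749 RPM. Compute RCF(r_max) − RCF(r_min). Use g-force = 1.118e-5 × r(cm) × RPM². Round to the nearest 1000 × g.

85000 g

ΔRCF = 1.118 × 10⁻⁵ × (r_max − r_min) × N² = 1.118 × 10⁻⁵ × 11.5 × 663,011,001 ≈ 85,243.3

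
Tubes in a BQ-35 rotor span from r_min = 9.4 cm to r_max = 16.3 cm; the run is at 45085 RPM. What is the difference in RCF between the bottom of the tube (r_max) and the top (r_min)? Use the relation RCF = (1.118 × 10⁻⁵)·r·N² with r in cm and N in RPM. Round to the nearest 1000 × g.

ΔRCF ≈ 157000 ×g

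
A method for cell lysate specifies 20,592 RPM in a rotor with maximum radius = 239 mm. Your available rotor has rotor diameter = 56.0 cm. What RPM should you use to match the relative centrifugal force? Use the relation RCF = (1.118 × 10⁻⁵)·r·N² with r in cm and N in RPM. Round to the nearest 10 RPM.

19020 RPM

Original rotor: r = 239 mm = 23.9 cm
RCF_original = 1.118 × 10⁻⁵ × 23.9 × (20592)² = 1.118 × 10⁻⁵ × 23.9 × 424,030,464 ≈ 113,301.8 × g
Your rotor: r = 56.0 / 2 = 28 cm
113,301.8 = 1.118 × 10⁻⁵ × 28 × N²
N² = 113,301.8 / (31.304 × 10⁻⁵) = 361,940,327
N ≈ √361,940,327 ≈ 19,024.7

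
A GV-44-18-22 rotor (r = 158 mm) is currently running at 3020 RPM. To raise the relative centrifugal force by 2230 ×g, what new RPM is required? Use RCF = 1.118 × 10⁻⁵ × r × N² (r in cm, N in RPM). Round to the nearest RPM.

r = 158 mm = 15.8 cm
Current RCF = 1.118 × 10⁻⁵ × 15.8 × (3020)² = 1.118 × 10⁻⁵ × 15.8 × 9,120,400 ≈ 1,611.1 × g
Target RCF = 1,611.1 + 2,230 = 3,841.1 × g
N² = 3,841.1 / (17.6644 × 10⁻⁵) = 21,744,865
N ≈ √21,744,865 ≈ 4,663.1

4663 RPM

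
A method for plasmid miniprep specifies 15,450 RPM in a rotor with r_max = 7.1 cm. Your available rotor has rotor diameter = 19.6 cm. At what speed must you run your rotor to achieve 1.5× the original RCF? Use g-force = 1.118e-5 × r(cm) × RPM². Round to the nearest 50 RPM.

16100 RPM

RCF_original = 1.118 × 10⁻⁵ × 7.1 × (15450)² = 1.118 × 10⁻⁵ × 7.1 × 238,702,500 ≈ 18,947.7 × g
Target RCF = 1.5 × 18,947.7 ≈ 28,421.6 × g
Your rotor: r = 19.6 / 2 = 9.8 cm
28,421.6 = 1.118 × 10⁻⁵ × 9.8 × N²
N² = 28,421.6 / (10.9564 × 10⁻⁵) = 259,406,374
N ≈ √259,406,374 ≈ 16,106.1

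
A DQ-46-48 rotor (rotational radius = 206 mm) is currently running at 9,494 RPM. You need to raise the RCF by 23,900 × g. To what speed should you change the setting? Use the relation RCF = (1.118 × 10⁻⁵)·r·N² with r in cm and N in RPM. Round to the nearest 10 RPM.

r = 206 mm = 20.6 cm
Current RCF = 1.118 × 10⁻⁵ × 20.6 × (9494)² = 1.118 × 10⁻⁵ × 20.6 × 90,136,036 ≈ 20,759.1 × g
Target RCF = 20,759.1 + 23,900 = 44,659.1 × g
N² = 44,659.1 / (23.0308 × 10⁻⁵) = 193,910,329
N ≈ √193,910,329 ≈ 13,925.2

≈ 13930 RPM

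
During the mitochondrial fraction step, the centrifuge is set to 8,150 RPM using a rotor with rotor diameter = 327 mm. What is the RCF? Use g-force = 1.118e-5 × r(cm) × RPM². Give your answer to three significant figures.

12100 g

r = 327 mm / 2 = 163.5 mm = 16.35 cm
RCF = 1.118 × 10⁻⁵ × 16.35 × (8150)² = 1.118 × 10⁻⁵ × 16.35 × 66,422,500 ≈ 12,141.6 × g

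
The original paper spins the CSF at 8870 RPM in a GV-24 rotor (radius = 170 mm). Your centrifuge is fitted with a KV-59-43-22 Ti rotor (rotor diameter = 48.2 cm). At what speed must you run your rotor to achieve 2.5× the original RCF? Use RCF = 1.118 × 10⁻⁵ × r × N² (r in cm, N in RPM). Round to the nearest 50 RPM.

Original rotor: r = 170 mm = 17.0 cm
RCF = 1.118 × 10⁻⁵ × r × N²
RCF_original = 1.118 × 10⁻⁵ × 17 × (8870)² = 1.118 × 10⁻⁵ × 17 × 78,676,900 ≈ 14,953.3 × g
Target RCF = 2.5 × 14,953.3 ≈ 37,383.2 × g
Your rotor: r = 48.2 / 2 = 24.1 cm
37,383.2 = 1.118 × 10⁻⁵ × 24.1 × N²
N² = 37,383.2 / (26.9438 × 10⁻⁵) = 138,745,092
N ≈ √138,745,092 ≈ 11,779.0

≈ 11800 RPM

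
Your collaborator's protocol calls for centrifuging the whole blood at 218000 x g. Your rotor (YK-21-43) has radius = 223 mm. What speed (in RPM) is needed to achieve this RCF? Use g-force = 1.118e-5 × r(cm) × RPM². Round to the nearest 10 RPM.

≈ 29570 RPM

r = 223 mm = 22.3 cm
RCF = 1.118 × 10⁻⁵ × r × N²
218,000 = 1.118 × 10⁻⁵ × 22.3 × N²
N² = 218,000 / (24.9314 × 10⁻⁵) = 874,399,352
N ≈ √874,399,352 ≈ 29,570.2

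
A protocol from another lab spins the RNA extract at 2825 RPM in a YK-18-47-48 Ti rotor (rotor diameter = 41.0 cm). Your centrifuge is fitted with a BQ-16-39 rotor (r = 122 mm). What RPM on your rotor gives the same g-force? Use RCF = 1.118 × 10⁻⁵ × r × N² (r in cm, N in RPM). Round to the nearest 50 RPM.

Original rotor: r = 41.0 / 2 = 20.5 cm
RCF = 1.118 × 10⁻⁵ × r × N²
RCF_original = 1.118 × 10⁻⁵ × 20.5 × (2825)² = 1.118 × 10⁻⁵ × 20.5 × 7,980,625 ≈ 1,829.1 × g
Your rotor: r = 122 mm = 12.2 cm
1,829.1 = 1.118 × 10⁻⁵ × 12.2 × N²
N² = 1,829.1 / (13.6396 × 10⁻⁵) = 13,410,217
N ≈ √13,410,217 ≈ 3,662.0

≈ 3650 RPM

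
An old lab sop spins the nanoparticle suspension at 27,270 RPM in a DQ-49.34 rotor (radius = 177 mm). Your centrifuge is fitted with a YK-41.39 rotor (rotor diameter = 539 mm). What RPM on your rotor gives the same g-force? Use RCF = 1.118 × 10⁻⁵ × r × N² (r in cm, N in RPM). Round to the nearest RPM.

22100 RPM

Original rotor: r = 177 mm = 17.7 cm
RCF = 1.118 × 10⁻⁵ × r × N²
RCF_original = 1.118 × 10⁻⁵ × 17.7 × (27270)² = 1.118 × 10⁻⁵ × 17.7 × 743,652,900 ≈ 147,158.5 × g
Your rotor: r = 539 mm / 2 = 269.5 mm = 26.95 cm
147,158.5 = 1.118 × 10⁻⁵ × 26.95 × N²
N² = 147,158.5 / (30.1301 × 10⁻⁵) = 488,410,261
N ≈ √488,410,261 ≈ 22,100.0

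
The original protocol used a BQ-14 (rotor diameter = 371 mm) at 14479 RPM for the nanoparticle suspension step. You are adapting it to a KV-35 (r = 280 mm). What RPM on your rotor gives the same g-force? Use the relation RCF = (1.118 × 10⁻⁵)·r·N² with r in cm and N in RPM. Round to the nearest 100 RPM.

Original rotor: r = 371 mm / 2 = 185.5 mm = 18.55 cm
RCF_original = 1.118 × 10⁻⁵ × 18.55 × (14479)² = 1.118 × 10⁻⁵ × 18.55 × 209,641,441 ≈ 43,477.3 × g
Your rotor: r = 280 mm = 28.0 cm
43,477.3 = 1.118 × 10⁻⁵ × 28 × N²
N² = 43,477.3 / (31.304 × 10⁻⁵) = 138,887,363
N ≈ √138,887,363 ≈ 11,785.0

≈ 11800 RPM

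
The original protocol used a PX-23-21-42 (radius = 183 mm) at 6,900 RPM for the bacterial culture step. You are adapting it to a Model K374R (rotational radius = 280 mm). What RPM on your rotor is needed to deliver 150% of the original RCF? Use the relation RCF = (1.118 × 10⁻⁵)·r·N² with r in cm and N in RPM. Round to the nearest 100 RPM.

6800 RPM

Original rotor: r = 183 mm = 18.3 cm
RCF = 1.118 × 10⁻⁵ × r × N²
RCF_original = 1.118 × 10⁻⁵ × 18.3 × (6900)² = 1.118 × 10⁻⁵ × 18.3 × 47,610,000 ≈ 9,740.7 × g
Target RCF = 1.5 × 9,740.7 ≈ 14,611.1 × g
Your rotor: r = 280 mm = 28.0 cm
14,611.1 = 1.118 × 10⁻⁵ × 28 × N²
N² = 14,611.1 / (31.304 × 10⁻⁵) = 46,674,866
N ≈ √46,674,866 ≈ 6,831.9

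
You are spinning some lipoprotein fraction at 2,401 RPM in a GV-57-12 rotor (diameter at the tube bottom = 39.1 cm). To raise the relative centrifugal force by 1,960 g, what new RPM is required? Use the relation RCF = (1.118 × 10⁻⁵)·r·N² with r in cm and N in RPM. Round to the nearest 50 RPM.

N₂ ≈ 3850 RPM

r = 39.1 / 2 = 19.55 cm
Current RCF = 1.118 × 10⁻⁵ × 19.55 × (2401)² = 1.118 × 10⁻⁵ × 19.55 × 5,764,801 ≈ 1,260 × g
Target RCF = 1,260 + 1,960 = 3,220 × g
N² = 3,220 / (21.8569 × 10⁻⁵) = 14,732,190
N ≈ √14,732,190 ≈ 3,838.3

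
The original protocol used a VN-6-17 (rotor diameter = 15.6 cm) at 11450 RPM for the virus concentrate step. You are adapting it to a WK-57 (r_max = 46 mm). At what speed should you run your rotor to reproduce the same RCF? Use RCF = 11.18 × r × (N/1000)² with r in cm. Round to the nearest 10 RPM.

14910 RPM

Original rotor: r = 15.6 / 2 = 7.8 cm
RCF_original = 11.18 × 7.8 × (11.45)² = 11.18 × 7.8 × 131.1025 ≈ 11,432.7 × g
Your rotor: r = 46 mm = 4.6 cm
11,432.7 = 11.18 × 4.6 × (N/1000)²
(N/1000)² = 11,432.7 / 51.428 = 222.305
N = 1000 × √222.305 ≈ 14,909.9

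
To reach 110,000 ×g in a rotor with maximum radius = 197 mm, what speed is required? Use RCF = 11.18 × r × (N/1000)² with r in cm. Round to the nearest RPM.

r = 197 mm = 19.7 cm
RCF = 11.18 × r × (N/1000)²
110,000 = 11.18 × 19.7 × (N/1000)²
(N/1000)² = 110,000 / 220.246 = 499.4415
N = 1000 × √499.4415 ≈ 22,348.2

N ≈ 22348 RPM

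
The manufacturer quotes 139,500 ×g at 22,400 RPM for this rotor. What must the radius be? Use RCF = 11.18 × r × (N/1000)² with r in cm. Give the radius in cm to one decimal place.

RCF = 11.18 × r × (N/1000)²
139500 = 11.18 × r × (22.4)²
r = 139500 / (11.18 × 501.76) = 139500 / 5609.677 ≈ 24.868 cm

24.9 cm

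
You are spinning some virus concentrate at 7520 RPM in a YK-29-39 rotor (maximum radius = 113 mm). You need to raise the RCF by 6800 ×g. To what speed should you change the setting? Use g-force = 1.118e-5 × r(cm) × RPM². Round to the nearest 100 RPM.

r = 113 mm = 11.3 cm
Current RCF = 1.118 × 10⁻⁵ × 11.3 × (7520)² = 1.118 × 10⁻⁵ × 11.3 × 56,550,400 ≈ 7,144.2 × g
Target RCF = 7,144.2 + 6,800 = 13,944.2 × g
N² = 13,944.2 / (12.6334 × 10⁻⁵) = 110,375,671
N ≈ √110,375,671 ≈ 10,506.0

10500 RPM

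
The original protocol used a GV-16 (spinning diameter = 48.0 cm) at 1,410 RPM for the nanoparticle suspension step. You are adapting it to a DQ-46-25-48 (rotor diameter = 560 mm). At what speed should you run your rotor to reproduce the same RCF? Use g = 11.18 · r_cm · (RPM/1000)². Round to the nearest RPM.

1305 RPM

Original rotor: r = 48.0 / 2 = 24 cm
RCF_original = 11.18 × 24 × (1.41)² = 11.18 × 24 × 1.9881 ≈ 533.4 × g
Your rotor: r = 560 mm / 2 = 280 mm = 28 cm
533.4 = 11.18 × 28 × (N/1000)²
(N/1000)² = 533.4 / 313.04 = 1.703936
N = 1000 × √1.703936 ≈ 1,305.3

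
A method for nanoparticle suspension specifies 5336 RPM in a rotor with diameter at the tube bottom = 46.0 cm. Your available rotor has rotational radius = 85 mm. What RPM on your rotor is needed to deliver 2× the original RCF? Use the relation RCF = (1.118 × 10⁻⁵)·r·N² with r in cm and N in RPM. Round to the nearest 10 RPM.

≈ 12410 RPM

Original rotor: r = 46.0 / 2 = 23 cm
RCF = 1.118 × 10⁻⁵ × r × N²
RCF_original = 1.118 × 10⁻⁵ × 23 × (5336)² = 1.118 × 10⁻⁵ × 23 × 28,472,896 ≈ 7,321.5 × g
Target RCF = 2 × 7,321.5 ≈ 14,643 × g
Your rotor: r = 85 mm = 8.5 cm
14,643 = 1.118 × 10⁻⁵ × 8.5 × N²
N² = 14,643 / (9.503 × 10⁻⁵) = 154,088,183
N ≈ √154,088,183 ≈ 12,413.2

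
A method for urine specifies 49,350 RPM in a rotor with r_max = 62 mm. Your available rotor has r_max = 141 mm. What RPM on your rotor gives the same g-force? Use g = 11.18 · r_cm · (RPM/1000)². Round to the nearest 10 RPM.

32720 RPM

Original rotor: r = 62 mm = 6.2 cm
RCF_original = 11.18 × 6.2 × (49.35)² = 11.18 × 6.2 × 2,435.4225 ≈ 168,813.7 × g
Your rotor: r = 141 mm = 14.1 cm
168,813.7 = 11.18 × 14.1 × (N/1000)²
(N/1000)² = 168,813.7 / 157.638 = 1070.895
N = 1000 × √1070.895 ≈ 32,724.5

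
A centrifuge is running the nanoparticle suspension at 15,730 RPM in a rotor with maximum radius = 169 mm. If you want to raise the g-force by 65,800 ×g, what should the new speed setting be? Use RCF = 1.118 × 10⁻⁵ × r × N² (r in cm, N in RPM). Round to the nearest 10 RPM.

N₂ ≈ 24410 RPM

r = 169 mm = 16.9 cm
Current RCF = 1.118 × 10⁻⁵ × 16.9 × (15730)² = 1.118 × 10⁻⁵ × 16.9 × 247,432,900 ≈ 46,750.5 × g
Target RCF = 46,750.5 + 65,800 = 112,550.5 × g
N² = 112,550.5 / (18.8942 × 10⁻⁵) = 595,688,095
N ≈ √595,688,095 ≈ 24,406.7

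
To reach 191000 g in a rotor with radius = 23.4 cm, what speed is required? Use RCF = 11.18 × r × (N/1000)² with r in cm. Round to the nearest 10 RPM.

191,000 = 11.18 × 23.4 × (N/1000)²
(N/1000)² = 191,000 / 261.612 = 730.0888
N = 1000 × √730.0888 ≈ 27,020.2

27020 RPM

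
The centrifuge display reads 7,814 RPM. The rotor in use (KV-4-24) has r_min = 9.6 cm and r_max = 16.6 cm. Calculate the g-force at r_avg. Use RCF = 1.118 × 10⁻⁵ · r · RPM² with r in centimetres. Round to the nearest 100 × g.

≈ 8900 × g

r_avg = (9.6 + 16.6) / 2 = 13.1 cm
RCF = 1.118 × 10⁻⁵ × 13.1 × (7814)² = 1.118 × 10⁻⁵ × 13.1 × 61,058,596 ≈ 8,942.5 × g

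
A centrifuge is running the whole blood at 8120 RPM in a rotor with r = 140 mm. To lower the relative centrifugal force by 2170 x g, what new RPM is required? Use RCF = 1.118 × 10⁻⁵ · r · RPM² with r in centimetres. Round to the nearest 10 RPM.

7220 RPM

r = 140 mm = 14.0 cm
Current RCF = 1.118 × 10⁻⁵ × 14 × (8120)² = 1.118 × 10⁻⁵ × 14 × 65,934,400 ≈ 10,320.1 × g
Target RCF = 10,320.1 − 2,170 = 8,150.1 × g
N² = 8,150.1 / (15.652 × 10⁻⁵) = 52,070,662
N ≈ √52,070,662 ≈ 7,216.0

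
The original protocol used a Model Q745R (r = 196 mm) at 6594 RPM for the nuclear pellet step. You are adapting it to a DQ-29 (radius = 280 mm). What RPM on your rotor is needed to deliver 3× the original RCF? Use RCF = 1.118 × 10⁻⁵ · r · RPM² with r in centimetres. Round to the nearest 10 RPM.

Original rotor: r = 196 mm = 19.6 cm
RCF = 1.118 × 10⁻⁵ × r × N²
RCF_original = 1.118 × 10⁻⁵ × 19.6 × (6594)² = 1.118 × 10⁻⁵ × 19.6 × 43,480,836 ≈ 9,527.9 × g
Target RCF = 3 × 9,527.9 ≈ 28,583.7 × g
Your rotor: r = 280 mm = 28.0 cm
28,583.7 = 1.118 × 10⁻⁵ × 28 × N²
N² = 28,583.7 / (31.304 × 10⁻⁵) = 91,310,056
N ≈ √91,310,056 ≈ 9,555.6

≈ 9560 RPM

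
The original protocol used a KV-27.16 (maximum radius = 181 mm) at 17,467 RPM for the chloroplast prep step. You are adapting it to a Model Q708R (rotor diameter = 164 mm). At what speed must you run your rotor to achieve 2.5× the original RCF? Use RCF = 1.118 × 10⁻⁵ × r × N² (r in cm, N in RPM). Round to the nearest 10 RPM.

Original rotor: r = 181 mm = 18.1 cm
RCF_original = 1.118 × 10⁻⁵ × 18.1 × (17467)² = 1.118 × 10⁻⁵ × 18.1 × 305,096,089 ≈ 61,738.6 × g
Target RCF = 2.5 × 61,738.6 ≈ 154,346.5 × g
Your rotor: r = 164 mm / 2 = 82 mm = 8.2 cm
154,346.5 = 1.118 × 10⁻⁵ × 8.2 × N²
N² = 154,346.5 / (9.1676 × 10⁻⁵) = 1,683,608,578
N ≈ √1,683,608,578 ≈ 41,031.8

≈ 41030 RPM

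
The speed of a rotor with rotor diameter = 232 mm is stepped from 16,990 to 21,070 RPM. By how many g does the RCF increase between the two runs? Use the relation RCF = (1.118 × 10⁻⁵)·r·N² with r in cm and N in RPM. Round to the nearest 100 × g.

20100 g

r = 232 mm / 2 = 116 mm = 11.6 cm
RCF₁ = 1.118 × 10⁻⁵ × 11.6 × (16990)² = 1.118 × 10⁻⁵ × 11.6 × 288,660,100 ≈ 37,435.8 × g
RCF₂ = 1.118 × 10⁻⁵ × 11.6 × (21070)² = 1.118 × 10⁻⁵ × 11.6 × 443,944,900 ≈ 57,574.3 × g
Increase = 57,574.3 − 37,435.8 = 20,138.5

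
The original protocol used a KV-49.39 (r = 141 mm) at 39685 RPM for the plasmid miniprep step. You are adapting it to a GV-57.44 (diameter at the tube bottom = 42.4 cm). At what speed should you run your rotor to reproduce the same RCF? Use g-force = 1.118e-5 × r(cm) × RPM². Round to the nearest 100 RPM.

≈ 32400 RPM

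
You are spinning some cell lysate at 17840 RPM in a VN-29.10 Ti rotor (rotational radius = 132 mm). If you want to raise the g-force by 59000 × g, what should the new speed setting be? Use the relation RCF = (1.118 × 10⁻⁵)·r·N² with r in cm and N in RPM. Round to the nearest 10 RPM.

26800 RPM

r = 132 mm = 13.2 cm
Current RCF = 1.118 × 10⁻⁵ × 13.2 × (17840)² = 1.118 × 10⁻⁵ × 13.2 × 318,265,600 ≈ 46,968.4 × g
Target RCF = 46,968.4 + 59,000 = 105,968.4 × g
N² = 105,968.4 / (14.7576 × 10⁻⁵) = 718,059,847
N ≈ √718,059,847 ≈ 26,796.6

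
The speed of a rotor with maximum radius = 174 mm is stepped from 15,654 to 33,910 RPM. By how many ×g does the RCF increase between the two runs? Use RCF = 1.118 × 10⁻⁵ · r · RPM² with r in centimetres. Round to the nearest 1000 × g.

r = 174 mm = 17.4 cm
RCF₁ = 1.118 × 10⁻⁵ × 17.4 × (15654)² = 1.118 × 10⁻⁵ × 17.4 × 245,047,716 ≈ 47,669.6 × g
RCF₂ = 1.118 × 10⁻⁵ × 17.4 × (33910)² = 1.118 × 10⁻⁵ × 17.4 × 1,149,888,100 ≈ 223,690 × g
Increase = 223,690 − 47,669.6 = 176,020.4

≈ 176000 ×g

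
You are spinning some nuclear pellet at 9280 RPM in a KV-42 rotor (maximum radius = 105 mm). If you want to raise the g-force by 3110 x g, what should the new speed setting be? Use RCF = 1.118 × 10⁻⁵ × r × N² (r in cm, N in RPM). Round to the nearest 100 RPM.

r = 105 mm = 10.5 cm
Current RCF = 1.118 × 10⁻⁵ × 10.5 × (9280)² = 1.118 × 10⁻⁵ × 10.5 × 86,118,400 ≈ 10,109.4 × g
Target RCF = 10,109.4 + 3,110 = 13,219.4 × g
N² = 13,219.4 / (11.739 × 10⁻⁵) = 112,610,955
N ≈ √112,610,955 ≈ 10,611.8

10600 RPM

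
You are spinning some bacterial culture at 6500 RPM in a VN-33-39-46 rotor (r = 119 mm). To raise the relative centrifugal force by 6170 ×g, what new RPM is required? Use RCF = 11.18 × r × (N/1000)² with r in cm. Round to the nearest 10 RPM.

N₂ ≈ 9410 RPM

r = 119 mm = 11.9 cm
Current RCF = 11.18 × 11.9 × (6.5)² = 11.18 × 11.9 × 42.25 ≈ 5,621 × g
Target RCF = 5,621 + 6,170 = 11,791 × g
(N/1000)² = 11,791 / 133.042 = 88.62615
N = 1000 × √88.62615 ≈ 9,414.1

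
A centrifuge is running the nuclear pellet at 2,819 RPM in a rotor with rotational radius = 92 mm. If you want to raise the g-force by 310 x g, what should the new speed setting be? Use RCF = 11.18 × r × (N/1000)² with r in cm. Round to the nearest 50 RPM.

N₂ ≈ 3300 RPM

r = 92 mm = 9.2 cm
Current RCF = 11.18 × 9.2 × (2.819)² = 11.18 × 9.2 × 7.946761 ≈ 817.4 × g
Target RCF = 817.4 + 310 = 1,127.4 × g
(N/1000)² = 1,127.4 / 102.856 = 10.96096
N = 1000 × √10.96096 ≈ 3,310.7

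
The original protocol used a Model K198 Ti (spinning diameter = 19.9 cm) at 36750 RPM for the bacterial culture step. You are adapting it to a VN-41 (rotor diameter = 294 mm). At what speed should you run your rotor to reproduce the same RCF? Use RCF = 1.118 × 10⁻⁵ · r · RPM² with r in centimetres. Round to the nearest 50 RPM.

30250 RPM

Original rotor: r = 19.9 / 2 = 9.95 cm
RCF_original = 1.118 × 10⁻⁵ × 9.95 × (36750)² = 1.118 × 10⁻⁵ × 9.95 × 1,350,562,500 ≈ 150,237.9 × g
Your rotor: r = 294 mm / 2 = 147 mm = 14.7 cm
150,237.9 = 1.118 × 10⁻⁵ × 14.7 × N²
N² = 150,237.9 / (16.4346 × 10⁻⁵) = 914,156,110
N ≈ √914,156,110 ≈ 30,235.0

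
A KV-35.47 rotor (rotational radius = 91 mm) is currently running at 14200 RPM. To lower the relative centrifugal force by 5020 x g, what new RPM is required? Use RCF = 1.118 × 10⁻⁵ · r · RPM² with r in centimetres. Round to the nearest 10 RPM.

N₂ ≈ 12340 RPM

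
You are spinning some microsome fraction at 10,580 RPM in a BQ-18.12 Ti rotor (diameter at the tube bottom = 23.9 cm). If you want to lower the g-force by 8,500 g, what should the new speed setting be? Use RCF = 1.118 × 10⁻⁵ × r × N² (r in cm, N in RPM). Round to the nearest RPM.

≈ 6951 RPM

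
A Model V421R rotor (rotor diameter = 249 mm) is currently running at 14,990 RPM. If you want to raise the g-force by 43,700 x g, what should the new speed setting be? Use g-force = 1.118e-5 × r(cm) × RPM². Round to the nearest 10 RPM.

≈ 23210 RPM

r = 249 mm / 2 = 124.5 mm = 12.45 cm
Current RCF = 1.118 × 10⁻⁵ × 12.45 × (14990)² = 1.118 × 10⁻⁵ × 12.45 × 224,700,100 ≈ 31,276.2 × g
Target RCF = 31,276.2 + 43,700 = 74,976.2 × g
N² = 74,976.2 / (13.9191 × 10⁻⁵) = 538,656,953
N ≈ √538,656,953 ≈ 23,209.0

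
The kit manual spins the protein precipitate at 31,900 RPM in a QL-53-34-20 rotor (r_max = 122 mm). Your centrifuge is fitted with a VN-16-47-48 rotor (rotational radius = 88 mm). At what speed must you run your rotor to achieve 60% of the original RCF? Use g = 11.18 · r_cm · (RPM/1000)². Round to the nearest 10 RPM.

Original rotor: r = 122 mm = 12.2 cm
RCF_original = 11.18 × 12.2 × (31.9)² = 11.18 × 12.2 × 1,017.61 ≈ 138,797.9 × g
Target RCF = 0.6 × 138,797.9 ≈ 83,278.7 × g
Your rotor: r = 88 mm = 8.8 cm
83,278.7 = 11.18 × 8.8 × (N/1000)²
(N/1000)² = 83,278.7 / 98.384 = 846.4659
N = 1000 × √846.4659 ≈ 29,094.1

29090 RPM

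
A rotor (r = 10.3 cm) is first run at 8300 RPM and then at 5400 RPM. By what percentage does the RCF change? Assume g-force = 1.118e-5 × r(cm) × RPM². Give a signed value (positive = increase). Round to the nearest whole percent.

-58%

RCF ∝ N², so the ratio is (5400/8300)² = (0.650602)² = 0.4233.
Change = 0.4233 − 1 = -0.5767 → -57.7%.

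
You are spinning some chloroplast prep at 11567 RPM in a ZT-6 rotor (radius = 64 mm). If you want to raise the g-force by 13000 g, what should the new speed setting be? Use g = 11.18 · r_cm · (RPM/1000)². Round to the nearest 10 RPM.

N₂ ≈ 17760 RPM

r = 64 mm = 6.4 cm
Current RCF = 11.18 × 6.4 × (11.567)² = 11.18 × 6.4 × 133.795489 ≈ 9,573.3 × g
Target RCF = 9,573.3 + 13,000 = 22,573.3 × g
(N/1000)² = 22,573.3 / 71.552 = 315.481
N = 1000 × √315.481 ≈ 17,761.8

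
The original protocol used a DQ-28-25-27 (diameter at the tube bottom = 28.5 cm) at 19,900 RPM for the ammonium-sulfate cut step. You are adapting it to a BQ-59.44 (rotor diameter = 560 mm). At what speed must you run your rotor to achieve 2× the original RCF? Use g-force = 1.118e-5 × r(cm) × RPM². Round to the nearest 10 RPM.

Original rotor: r = 28.5 / 2 = 14.25 cm
RCF_original = 1.118 × 10⁻⁵ × 14.25 × (19900)² = 1.118 × 10⁻⁵ × 14.25 × 396,010,000 ≈ 63,090.3 × g
Target RCF = 2 × 63,090.3 ≈ 126,180.6 × g
Your rotor: r = 560 mm / 2 = 280 mm = 28 cm
126,180.6 = 1.118 × 10⁻⁵ × 28 × N²
N² = 126,180.6 / (31.304 × 10⁻⁵) = 403,081,395
N ≈ √403,081,395 ≈ 20,076.9

≈ 20080 RPM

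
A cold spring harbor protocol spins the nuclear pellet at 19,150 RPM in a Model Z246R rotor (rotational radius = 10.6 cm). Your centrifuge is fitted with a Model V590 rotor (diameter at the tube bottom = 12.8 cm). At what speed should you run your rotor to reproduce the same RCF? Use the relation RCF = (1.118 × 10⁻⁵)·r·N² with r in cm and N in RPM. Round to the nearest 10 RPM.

RCF_original = 1.118 × 10⁻⁵ × 10.6 × (19150)² = 1.118 × 10⁻⁵ × 10.6 × 366,722,500 ≈ 43,459.6 × g
Your rotor: r = 12.8 / 2 = 6.4 cm
43,459.6 = 1.118 × 10⁻⁵ × 6.4 × N²
N² = 43,459.6 / (7.1552 × 10⁻⁵) = 607,384,839
N ≈ √607,384,839 ≈ 24,645.2

≈ 24650 RPM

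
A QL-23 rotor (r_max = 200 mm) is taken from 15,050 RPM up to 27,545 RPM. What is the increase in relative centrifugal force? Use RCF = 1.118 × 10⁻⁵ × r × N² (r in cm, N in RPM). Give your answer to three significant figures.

119000 × g

r = 200 mm = 20.0 cm
RCF₁ = 1.118 × 10⁻⁵ × 20 × (15050)² = 1.118 × 10⁻⁵ × 20 × 226,502,500 ≈ 50,646 × g
RCF₂ = 1.118 × 10⁻⁵ × 20 × (27545)² = 1.118 × 10⁻⁵ × 20 × 758,727,025 ≈ 169,651.4 × g
Increase = 169,651.4 − 50,646 = 119,005.4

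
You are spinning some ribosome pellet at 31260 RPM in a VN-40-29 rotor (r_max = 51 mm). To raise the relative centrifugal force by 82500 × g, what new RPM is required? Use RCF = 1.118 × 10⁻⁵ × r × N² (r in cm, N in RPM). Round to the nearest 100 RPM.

r = 51 mm = 5.1 cm
Current RCF = 1.118 × 10⁻⁵ × 5.1 × (31260)² = 1.118 × 10⁻⁵ × 5.1 × 977,187,600 ≈ 55,717.3 × g
Target RCF = 55,717.3 + 82,500 = 138,217.3 × g
N² = 138,217.3 / (5.7018 × 10⁻⁵) = 2,424,099,407
N ≈ √2,424,099,407 ≈ 49,235.1

≈ 49200 RPM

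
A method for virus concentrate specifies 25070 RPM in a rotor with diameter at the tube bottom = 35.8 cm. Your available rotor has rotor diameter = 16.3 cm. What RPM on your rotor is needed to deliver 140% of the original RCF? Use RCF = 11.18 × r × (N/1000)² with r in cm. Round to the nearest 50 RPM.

43950 RPM

Original rotor: r = 35.8 / 2 = 17.9 cm
RCF = 11.18 × r × (N/1000)²
RCF_original = 11.18 × 17.9 × (25.07)² = 11.18 × 17.9 × 628.5049 ≈ 125,777.7 × g
Target RCF = 1.4 × 125,777.7 ≈ 176,088.8 × g
Your rotor: r = 16.3 / 2 = 8.15 cm
176,088.8 = 11.18 × 8.15 × (N/1000)²
(N/1000)² = 176,088.8 / 91.117 = 1932.557
N = 1000 × √1932.557 ≈ 43,960.9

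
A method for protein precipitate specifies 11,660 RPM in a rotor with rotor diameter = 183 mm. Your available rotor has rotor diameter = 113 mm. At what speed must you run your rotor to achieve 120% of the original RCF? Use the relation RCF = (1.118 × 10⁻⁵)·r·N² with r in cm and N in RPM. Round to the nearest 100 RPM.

Original rotor: r = 183 mm / 2 = 91.5 mm = 9.15 cm
RCF_original = 1.118 × 10⁻⁵ × 9.15 × (11660)² = 1.118 × 10⁻⁵ × 9.15 × 135,955,600 ≈ 13,907.9 × g
Target RCF = 1.2 × 13,907.9 ≈ 16,689.5 × g
Your rotor: r = 113 mm / 2 = 56.5 mm = 5.65 cm
16,689.5 = 1.118 × 10⁻⁵ × 5.65 × N²
N² = 16,689.5 / (6.3167 × 10⁻⁵) = 264,212,326
N ≈ √264,212,326 ≈ 16,254.6

≈ 16300 RPM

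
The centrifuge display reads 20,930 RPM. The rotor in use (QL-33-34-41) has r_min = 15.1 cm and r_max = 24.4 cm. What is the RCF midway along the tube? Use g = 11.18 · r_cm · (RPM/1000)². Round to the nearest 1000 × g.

97000 g

r_avg = (15.1 + 24.4) / 2 = 19.75 cm
RCF = 11.18 × r × (N/1000)²
RCF = 11.18 × 19.75 × (20.93)² = 11.18 × 19.75 × 438.0649 ≈ 96,726.9 × g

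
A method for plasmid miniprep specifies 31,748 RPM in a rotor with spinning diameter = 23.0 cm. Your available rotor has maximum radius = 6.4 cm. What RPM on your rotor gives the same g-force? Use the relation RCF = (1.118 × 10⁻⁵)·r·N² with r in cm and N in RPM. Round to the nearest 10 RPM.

≈ 42560 RPM

Original rotor: r = 23.0 / 2 = 11.5 cm
RCF_original = 1.118 × 10⁻⁵ × 11.5 × (31748)² = 1.118 × 10⁻⁵ × 11.5 × 1,007,935,504 ≈ 129,590.3 × g
129,590.3 = 1.118 × 10⁻⁵ × 6.4 × N²
N² = 129,590.3 / (7.1552 × 10⁻⁵) = 1,811,134,559
N ≈ √1,811,134,559 ≈ 42,557.4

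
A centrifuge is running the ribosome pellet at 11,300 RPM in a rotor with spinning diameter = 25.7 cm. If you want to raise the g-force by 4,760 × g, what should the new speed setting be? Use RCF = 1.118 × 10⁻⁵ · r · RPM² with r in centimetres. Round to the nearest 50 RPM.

12700 RPM

r = 25.7 / 2 = 12.85 cm
Current RCF = 1.118 × 10⁻⁵ × 12.85 × (11300)² = 1.118 × 10⁻⁵ × 12.85 × 127,690,000 ≈ 18,344.3 × g
Target RCF = 18,344.3 + 4,760 = 23,104.3 × g
N² = 23,104.3 / (14.3663 × 10⁻⁵) = 160,822,898
N ≈ √160,822,898 ≈ 12,681.6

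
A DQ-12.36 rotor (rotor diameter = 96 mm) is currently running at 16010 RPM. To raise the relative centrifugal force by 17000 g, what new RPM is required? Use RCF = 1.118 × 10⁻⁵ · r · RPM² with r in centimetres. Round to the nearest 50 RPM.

≈ 23950 RPM

r = 96 mm / 2 = 48 mm = 4.8 cm
Current RCF = 1.118 × 10⁻⁵ × 4.8 × (16010)² = 1.118 × 10⁻⁵ × 4.8 × 256,320,100 ≈ 13,755.2 × g
Target RCF = 13,755.2 + 17,000 = 30,755.2 × g
N² = 30,755.2 / (5.3664 × 10⁻⁵) = 573,106,738
N ≈ √573,106,738 ≈ 23,939.6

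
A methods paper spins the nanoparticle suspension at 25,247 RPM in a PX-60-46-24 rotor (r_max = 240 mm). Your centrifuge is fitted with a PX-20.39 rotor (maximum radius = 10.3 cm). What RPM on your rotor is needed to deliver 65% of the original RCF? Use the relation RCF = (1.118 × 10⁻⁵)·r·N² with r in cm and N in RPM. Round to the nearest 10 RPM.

31070 RPM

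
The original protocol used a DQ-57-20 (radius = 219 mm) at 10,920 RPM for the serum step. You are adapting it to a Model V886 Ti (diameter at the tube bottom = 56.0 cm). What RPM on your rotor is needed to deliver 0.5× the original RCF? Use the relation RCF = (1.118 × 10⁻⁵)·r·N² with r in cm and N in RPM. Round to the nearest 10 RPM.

6830 RPM

Original rotor: r = 219 mm = 21.9 cm
RCF_original = 1.118 × 10⁻⁵ × 21.9 × (10920)² = 1.118 × 10⁻⁵ × 21.9 × 119,246,400 ≈ 29,196.5 × g
Target RCF = 0.5 × 29,196.5 ≈ 14,598.2 × g
Your rotor: r = 56.0 / 2 = 28 cm
14,598.2 = 1.118 × 10⁻⁵ × 28 × N²
N² = 14,598.2 / (31.304 × 10⁻⁵) = 46,633,657
N ≈ √46,633,657 ≈ 6,828.9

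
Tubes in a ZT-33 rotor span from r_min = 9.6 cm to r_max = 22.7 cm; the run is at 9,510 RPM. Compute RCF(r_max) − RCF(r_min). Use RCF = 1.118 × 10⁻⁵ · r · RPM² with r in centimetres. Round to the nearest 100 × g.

ΔRCF ≈ 13200 g

RCF_max = 1.118 × 10⁻⁵ × 22.7 × (9510)² = 1.118 × 10⁻⁵ × 22.7 × 90,440,100 ≈ 22,952.4 × g
RCF_min = 1.118 × 10⁻⁵ × 9.6 × (9510)² = 1.118 × 10⁻⁵ × 9.6 × 90,440,100 ≈ 9,706.8 × g
ΔRCF = 22,952.4 − 9,706.8 = 13,245.6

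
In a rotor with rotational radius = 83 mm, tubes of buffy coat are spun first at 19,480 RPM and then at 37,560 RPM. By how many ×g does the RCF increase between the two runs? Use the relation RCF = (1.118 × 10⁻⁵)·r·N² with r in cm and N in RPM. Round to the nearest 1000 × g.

96000 ×g

r = 83 mm = 8.3 cm
RCF₁ = 1.118 × 10⁻⁵ × 8.3 × (19480)² = 1.118 × 10⁻⁵ × 8.3 × 379,470,400 ≈ 35,212.6 × g
RCF₂ = 1.118 × 10⁻⁵ × 8.3 × (37560)² = 1.118 × 10⁻⁵ × 8.3 × 1,410,753,600 ≈ 130,909.5 × g
Increase = 130,909.5 − 35,212.6 = 95,696.9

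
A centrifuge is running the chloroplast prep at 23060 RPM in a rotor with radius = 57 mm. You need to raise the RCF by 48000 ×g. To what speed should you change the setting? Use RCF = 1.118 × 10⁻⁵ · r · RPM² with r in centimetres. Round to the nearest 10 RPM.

≈ 35850 RPM

r = 57 mm = 5.7 cm
Current RCF = 1.118 × 10⁻⁵ × 5.7 × (23060)² = 1.118 × 10⁻⁵ × 5.7 × 531,763,600 ≈ 33,887.2 × g
Target RCF = 33,887.2 + 48,000 = 81,887.2 × g
N² = 81,887.2 / (6.3726 × 10⁻⁵) = 1,284,988,859
N ≈ √1,284,988,859 ≈ 35,846.7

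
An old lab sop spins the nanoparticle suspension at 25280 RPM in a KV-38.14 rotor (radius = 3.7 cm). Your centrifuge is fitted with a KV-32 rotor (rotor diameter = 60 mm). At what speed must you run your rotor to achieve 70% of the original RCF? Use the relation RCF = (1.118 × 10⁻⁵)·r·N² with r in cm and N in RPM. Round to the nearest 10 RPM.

≈ 23490 RPM

RCF_original = 1.118 × 10⁻⁵ × 3.7 × (25280)² = 1.118 × 10⁻⁵ × 3.7 × 639,078,400 ≈ 26,436.1 × g
Target RCF = 0.7 × 26,436.1 ≈ 18,505.3 × g
Your rotor: r = 60 mm / 2 = 30 mm = 3 cm
18,505.3 = 1.118 × 10⁻⁵ × 3 × N²
N² = 18,505.3 / (3.354 × 10⁻⁵) = 551,738,223
N ≈ √551,738,223 ≈ 23,489.1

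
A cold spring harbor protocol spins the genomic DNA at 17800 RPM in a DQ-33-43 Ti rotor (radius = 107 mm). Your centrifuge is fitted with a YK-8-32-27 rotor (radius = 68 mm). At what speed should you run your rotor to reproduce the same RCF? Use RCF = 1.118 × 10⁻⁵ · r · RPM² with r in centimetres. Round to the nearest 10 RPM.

≈ 22330 RPM

Original rotor: r = 107 mm = 10.7 cm
RCF = 1.118 × 10⁻⁵ × r × N²
RCF_original = 1.118 × 10⁻⁵ × 10.7 × (17800)² = 1.118 × 10⁻⁵ × 10.7 × 316,840,000 ≈ 37,902.3 × g
Your rotor: r = 68 mm = 6.8 cm
37,902.3 = 1.118 × 10⁻⁵ × 6.8 × N²
N² = 37,902.3 / (7.6024 × 10⁻⁵) = 498,557,035
N ≈ √498,557,035 ≈ 22,328.4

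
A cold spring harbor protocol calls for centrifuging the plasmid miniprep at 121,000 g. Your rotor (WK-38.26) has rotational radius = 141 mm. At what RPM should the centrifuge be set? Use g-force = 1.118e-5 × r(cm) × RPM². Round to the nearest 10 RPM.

N ≈ 27710 RPM

r = 141 mm = 14.1 cm
121,000 = 1.118 × 10⁻⁵ × 14.1 × N²
N² = 121,000 / (15.7638 × 10⁻⁵) = 767,581,421
N ≈ √767,581,421 ≈ 27,705.3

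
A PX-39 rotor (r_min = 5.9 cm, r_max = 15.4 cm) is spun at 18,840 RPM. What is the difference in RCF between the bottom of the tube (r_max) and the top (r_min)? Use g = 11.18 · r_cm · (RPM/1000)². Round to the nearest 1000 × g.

≈ 38000 g

RCF_max = 11.18 × 15.4 × (18.84)² = 11.18 × 15.4 × 354.9456 ≈ 61,111.7 × g
RCF_min = 11.18 × 5.9 × (18.84)² = 11.18 × 5.9 × 354.9456 ≈ 23,412.9 × g
ΔRCF = 61,111.7 − 23,412.9 = 37,698.8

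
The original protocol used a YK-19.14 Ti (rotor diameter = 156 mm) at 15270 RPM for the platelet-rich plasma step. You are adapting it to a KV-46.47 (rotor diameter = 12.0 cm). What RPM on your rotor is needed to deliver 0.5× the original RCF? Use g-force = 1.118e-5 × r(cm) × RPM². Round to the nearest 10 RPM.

≈ 12310 RPM

Original rotor: r = 156 mm / 2 = 78 mm = 7.8 cm
RCF_original = 1.118 × 10⁻⁵ × 7.8 × (15270)² = 1.118 × 10⁻⁵ × 7.8 × 233,172,900 ≈ 20,333.6 × g
Target RCF = 0.5 × 20,333.6 ≈ 10,166.8 × g
Your rotor: r = 12.0 / 2 = 6 cm
10,166.8 = 1.118 × 10⁻⁵ × 6 × N²
N² = 10,166.8 / (6.708 × 10⁻⁵) = 151,562,314
N ≈ √151,562,314 ≈ 12,311.1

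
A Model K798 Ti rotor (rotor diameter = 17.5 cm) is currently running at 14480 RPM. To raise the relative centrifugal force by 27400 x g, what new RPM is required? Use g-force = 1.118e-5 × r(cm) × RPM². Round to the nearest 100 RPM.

r = 17.5 / 2 = 8.75 cm
Current RCF = 1.118 × 10⁻⁵ × 8.75 × (14480)² = 1.118 × 10⁻⁵ × 8.75 × 209,670,400 ≈ 20,511 × g
Target RCF = 20,511 + 27,400 = 47,911 × g
N² = 47,911 / (9.7825 × 10⁻⁵) = 489,762,331
N ≈ √489,762,331 ≈ 22,130.6

N₂ ≈ 22100 RPM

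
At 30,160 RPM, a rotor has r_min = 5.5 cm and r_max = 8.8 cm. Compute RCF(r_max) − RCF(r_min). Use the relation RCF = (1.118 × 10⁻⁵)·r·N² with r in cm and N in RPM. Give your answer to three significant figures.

RCF_max = 1.118 × 10⁻⁵ × 8.8 × (30160)² = 1.118 × 10⁻⁵ × 8.8 × 909,625,600 ≈ 89,492.6 × g
RCF_min = 1.118 × 10⁻⁵ × 5.5 × (30160)² = 1.118 × 10⁻⁵ × 5.5 × 909,625,600 ≈ 55,932.9 × g
ΔRCF = 89,492.6 − 55,932.9 = 33,559.7

ΔRCF ≈ 33600 g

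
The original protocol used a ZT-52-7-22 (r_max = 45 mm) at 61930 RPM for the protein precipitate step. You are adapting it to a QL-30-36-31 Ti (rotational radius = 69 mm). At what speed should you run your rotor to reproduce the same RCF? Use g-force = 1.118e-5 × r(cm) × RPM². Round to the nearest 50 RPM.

Original rotor: r = 45 mm = 4.5 cm
RCF_original = 1.118 × 10⁻⁵ × 4.5 × (61930)² = 1.118 × 10⁻⁵ × 4.5 × 3,835,324,900 ≈ 192,955.2 × g
Your rotor: r = 69 mm = 6.9 cm
192,955.2 = 1.118 × 10⁻⁵ × 6.9 × N²
N² = 192,955.2 / (7.7142 × 10⁻⁵) = 2,501,298,903
N ≈ √2,501,298,903 ≈ 50,013.0

≈ 50000 RPM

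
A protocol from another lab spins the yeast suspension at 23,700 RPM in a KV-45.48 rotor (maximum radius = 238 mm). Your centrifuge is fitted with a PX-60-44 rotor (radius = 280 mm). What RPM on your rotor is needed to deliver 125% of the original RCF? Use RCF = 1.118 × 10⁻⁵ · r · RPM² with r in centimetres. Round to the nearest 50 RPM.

≈ 24450 RPM

Original rotor: r = 238 mm = 23.8 cm
RCF_original = 1.118 × 10⁻⁵ × 23.8 × (23700)² = 1.118 × 10⁻⁵ × 23.8 × 561,690,000 ≈ 149,456.7 × g
Target RCF = 1.25 × 149,456.7 ≈ 186,820.9 × g
Your rotor: r = 280 mm = 28.0 cm
186,820.9 = 1.118 × 10⁻⁵ × 28 × N²
N² = 186,820.9 / (31.304 × 10⁻⁵) = 596,795,617
N ≈ √596,795,617 ≈ 24,429.4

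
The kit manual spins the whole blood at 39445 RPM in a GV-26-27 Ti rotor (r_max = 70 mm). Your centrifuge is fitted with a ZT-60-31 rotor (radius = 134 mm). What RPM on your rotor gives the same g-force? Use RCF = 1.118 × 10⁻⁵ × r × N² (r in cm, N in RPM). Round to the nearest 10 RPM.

≈ 28510 RPM

Original rotor: r = 70 mm = 7.0 cm
RCF_original = 1.118 × 10⁻⁵ × 7 × (39445)² = 1.118 × 10⁻⁵ × 7 × 1,555,908,025 ≈ 121,765.4 × g
Your rotor: r = 134 mm = 13.4 cm
121,765.4 = 1.118 × 10⁻⁵ × 13.4 × N²
N² = 121,765.4 / (14.9812 × 10⁻⁵) = 812,788,028
N ≈ √812,788,028 ≈ 28,509.4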